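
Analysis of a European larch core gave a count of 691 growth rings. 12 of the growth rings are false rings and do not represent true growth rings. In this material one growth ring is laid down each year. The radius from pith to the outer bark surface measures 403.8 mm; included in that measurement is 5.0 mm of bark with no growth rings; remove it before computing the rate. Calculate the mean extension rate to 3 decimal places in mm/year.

0.587 mm/year

After corrections the count is 691 − 12 = 679 growth rings.
Net length = 403.8 − 5.0 = 398.8 mm.
Extension rate ≈ 398.8 / 679 = 0.587 mm/year.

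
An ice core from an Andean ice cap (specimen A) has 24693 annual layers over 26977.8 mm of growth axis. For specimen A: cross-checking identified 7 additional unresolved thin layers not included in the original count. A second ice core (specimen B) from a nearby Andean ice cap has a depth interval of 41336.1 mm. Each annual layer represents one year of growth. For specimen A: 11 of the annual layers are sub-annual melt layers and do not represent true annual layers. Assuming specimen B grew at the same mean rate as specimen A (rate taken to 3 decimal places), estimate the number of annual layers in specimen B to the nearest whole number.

37819 annual layers

Specimen A: after corrections the count is 24693 − 11 + 7 = 24689 annual layers.
A: Extension rate ≈ 26977.8 / 24689 = 1.093 mm/year.
B spans 41336.1 / 1.093 = 37818.94 years ≈ 37819 annual layers.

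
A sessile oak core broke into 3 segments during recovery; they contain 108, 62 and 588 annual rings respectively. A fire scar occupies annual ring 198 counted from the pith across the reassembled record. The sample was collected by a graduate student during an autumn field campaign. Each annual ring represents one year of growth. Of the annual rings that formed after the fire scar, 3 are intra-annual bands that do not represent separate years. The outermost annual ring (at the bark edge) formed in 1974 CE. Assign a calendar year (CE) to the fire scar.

Total annual rings = 108 + 62 + 588 = 758.
758 − 198 = 560 annual rings lie beyond the fire scar toward the bark edge.
560 − 3 false = 557 true annual rings after the fire scar.
Counting back 557 years from 1974 CE places the fire scar in 1974 − 557 = 1417 CE.

1417 CE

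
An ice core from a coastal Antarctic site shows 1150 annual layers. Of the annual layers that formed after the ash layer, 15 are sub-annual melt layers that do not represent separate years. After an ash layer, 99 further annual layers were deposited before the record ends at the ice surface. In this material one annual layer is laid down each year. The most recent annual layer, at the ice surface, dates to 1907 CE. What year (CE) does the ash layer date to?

1823 CE

There are 99 annual layers younger than the ash layer.
99 − 15 false = 84 true annual layers after the ash layer.
1907 − 84 = 1823 CE.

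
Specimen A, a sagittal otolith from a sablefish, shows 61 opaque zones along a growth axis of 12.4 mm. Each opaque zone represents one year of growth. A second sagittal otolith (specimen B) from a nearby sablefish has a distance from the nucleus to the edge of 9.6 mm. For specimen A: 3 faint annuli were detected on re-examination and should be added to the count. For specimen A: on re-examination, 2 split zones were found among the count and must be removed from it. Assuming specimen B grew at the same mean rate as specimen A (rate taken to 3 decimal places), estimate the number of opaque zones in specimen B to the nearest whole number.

Specimen A: correcting the raw count gives 61 − 2 + 3 = 62 true opaque zones.
A: 12.4 mm over 62 years gives 12.4 / 62 ≈ 0.200 mm/year.
B spans 9.6 / 0.200 = 48.00 years ≈ 48 opaque zones.

48 opaque zones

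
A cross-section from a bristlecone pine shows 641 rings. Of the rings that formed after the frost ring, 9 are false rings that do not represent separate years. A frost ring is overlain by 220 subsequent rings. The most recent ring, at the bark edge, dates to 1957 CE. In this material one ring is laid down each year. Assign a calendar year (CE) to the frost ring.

220 rings formed after the frost ring.
Excluding 9 false rings: 220 − 9 = 211.
The ring at the bark edge is 1957 CE, so the frost ring dates to 1957 − 211 = 1746 CE.

1746 CE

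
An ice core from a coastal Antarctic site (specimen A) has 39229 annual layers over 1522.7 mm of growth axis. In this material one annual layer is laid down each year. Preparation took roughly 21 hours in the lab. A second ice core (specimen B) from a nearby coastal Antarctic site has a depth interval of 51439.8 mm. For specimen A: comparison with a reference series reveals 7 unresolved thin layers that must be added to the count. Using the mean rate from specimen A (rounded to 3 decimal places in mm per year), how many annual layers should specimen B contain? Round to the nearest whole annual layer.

1318969 annual layers

Specimen A: correcting the raw count gives 39229 + 7 = 39236 true annual layers.
A: Extension rate ≈ 1522.7 / 39236 = 0.039 mm/year.
Specimen B: 51439.8 mm / 0.039 mm per year = 1318969.23 years ≈ 1318969 annual layers.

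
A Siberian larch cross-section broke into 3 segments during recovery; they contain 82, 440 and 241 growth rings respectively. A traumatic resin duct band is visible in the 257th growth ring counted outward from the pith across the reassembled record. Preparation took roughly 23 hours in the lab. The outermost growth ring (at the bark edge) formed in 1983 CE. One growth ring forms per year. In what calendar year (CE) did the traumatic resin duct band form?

Total growth rings = 82 + 440 + 241 = 763.
Between growth ring 257 and the bark edge there are 763 − 257 = 506 growth rings.
1983 − 506 = 1477 CE.

1477 CE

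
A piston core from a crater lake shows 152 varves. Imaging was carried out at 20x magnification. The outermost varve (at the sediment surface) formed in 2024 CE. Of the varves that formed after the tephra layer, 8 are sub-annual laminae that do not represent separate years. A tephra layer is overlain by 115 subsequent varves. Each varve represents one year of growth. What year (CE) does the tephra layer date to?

115 varves formed after the tephra layer.
115 − 8 false = 107 true varves after the tephra layer.
Counting back 107 years from 2024 CE places the tephra layer in 2024 − 107 = 1917 CE.

1917 CE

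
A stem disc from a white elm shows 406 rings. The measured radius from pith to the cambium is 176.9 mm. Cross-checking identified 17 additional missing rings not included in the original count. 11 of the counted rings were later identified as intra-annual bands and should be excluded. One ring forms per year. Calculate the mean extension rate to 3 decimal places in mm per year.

0.429 mm per year

Correcting the raw count gives 406 − 11 + 17 = 412 true rings.
Extension rate ≈ 176.9 / 412 = 0.429 mm per year.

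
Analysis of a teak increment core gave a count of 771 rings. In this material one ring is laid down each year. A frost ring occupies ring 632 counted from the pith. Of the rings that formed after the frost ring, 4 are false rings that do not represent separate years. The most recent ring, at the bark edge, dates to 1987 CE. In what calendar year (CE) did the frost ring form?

1852 CE

Between ring 632 and the bark edge there are 771 − 632 = 139 rings.
Removing the 4 false rings leaves 139 − 4 = 135 true rings beyond the frost ring.
The ring at the bark edge is 1987 CE, so the frost ring dates to 1987 − 135 = 1852 CE.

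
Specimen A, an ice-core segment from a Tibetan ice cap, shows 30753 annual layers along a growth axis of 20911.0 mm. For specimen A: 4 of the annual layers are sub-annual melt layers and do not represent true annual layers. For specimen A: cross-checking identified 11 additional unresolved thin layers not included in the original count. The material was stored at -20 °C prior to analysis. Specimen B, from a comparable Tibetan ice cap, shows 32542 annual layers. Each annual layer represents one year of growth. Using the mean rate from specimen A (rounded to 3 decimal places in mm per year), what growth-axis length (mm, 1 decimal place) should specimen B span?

Specimen A: correcting the raw count gives 30753 − 4 + 11 = 30760 true annual layers.
A: Mean rate = 20911.0 mm / 30760 years ≈ 0.680 mm per year.
For B, 0.680 mm/year × 32542 years = 22128.6 mm.

22128.6 mm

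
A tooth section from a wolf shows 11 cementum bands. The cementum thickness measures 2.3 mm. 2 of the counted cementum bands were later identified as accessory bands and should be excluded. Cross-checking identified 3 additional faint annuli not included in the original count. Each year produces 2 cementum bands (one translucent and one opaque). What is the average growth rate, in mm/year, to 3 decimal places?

0.383 mm/year

Adjusted count: 11 − 2 + 3 = 12 cementum bands.
Dividing by 2 cementum bands per year: 12 / 2 = 6 years.
Extension rate ≈ 2.3 / 6 = 0.383 mm/year.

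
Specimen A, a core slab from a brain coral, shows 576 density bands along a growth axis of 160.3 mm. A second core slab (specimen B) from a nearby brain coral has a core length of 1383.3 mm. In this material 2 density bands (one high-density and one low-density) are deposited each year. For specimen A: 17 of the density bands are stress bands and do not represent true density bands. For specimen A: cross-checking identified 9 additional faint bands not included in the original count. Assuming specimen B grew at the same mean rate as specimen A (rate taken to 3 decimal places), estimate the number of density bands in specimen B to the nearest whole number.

Specimen A: true density band count = 576 − 17 + 9 = 568.
Specimen A: dividing by 2 density bands per year: 568 / 2 = 284 years.
A: Mean rate = 160.3 mm / 284 years ≈ 0.564 mm per year.
Specimen B: 1383.3 mm / 0.564 mm per year = 2452.66 years; at 2 density bands per year that is 2452.66 × 2 ≈ 4905 density bands.

4905 density bands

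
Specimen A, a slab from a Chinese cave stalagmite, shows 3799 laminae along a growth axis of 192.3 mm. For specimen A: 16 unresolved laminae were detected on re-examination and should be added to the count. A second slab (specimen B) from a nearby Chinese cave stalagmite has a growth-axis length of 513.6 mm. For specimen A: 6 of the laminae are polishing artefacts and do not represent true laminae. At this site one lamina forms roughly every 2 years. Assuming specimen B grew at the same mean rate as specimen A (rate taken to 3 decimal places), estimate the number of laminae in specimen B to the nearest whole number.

Specimen A: adjusted count: 3799 − 6 + 16 = 3809 laminae.
Specimen A: multiplying by 2 years per lamina: 3809 × 2 = 7618 years.
A: 192.3 mm over 7618 years gives 192.3 / 7618 ≈ 0.025 mm per year.
Specimen B: 513.6 mm / 0.025 mm per year = 20544.00 years; at 2 years per lamina that is 20544.00 / 2 ≈ 10272 laminae.

10272 laminae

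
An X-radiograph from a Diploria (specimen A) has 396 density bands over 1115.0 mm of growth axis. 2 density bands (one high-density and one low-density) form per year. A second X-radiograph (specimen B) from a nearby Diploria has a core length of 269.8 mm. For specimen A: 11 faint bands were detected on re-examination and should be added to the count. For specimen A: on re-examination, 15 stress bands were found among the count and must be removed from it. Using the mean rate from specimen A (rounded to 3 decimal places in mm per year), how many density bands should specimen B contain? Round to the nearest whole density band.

Specimen A: adjusted count: 396 − 15 + 11 = 392 density bands.
Specimen A: dividing by 2 density bands per year: 392 / 2 = 196 years.
A: Mean rate = 1115.0 mm / 196 years ≈ 5.689 mm/yr.
Specimen B: 269.8 mm / 5.689 mm per year = 47.42 years; at 2 density bands per year that is 47.42 × 2 ≈ 95 density bands.

95 density bands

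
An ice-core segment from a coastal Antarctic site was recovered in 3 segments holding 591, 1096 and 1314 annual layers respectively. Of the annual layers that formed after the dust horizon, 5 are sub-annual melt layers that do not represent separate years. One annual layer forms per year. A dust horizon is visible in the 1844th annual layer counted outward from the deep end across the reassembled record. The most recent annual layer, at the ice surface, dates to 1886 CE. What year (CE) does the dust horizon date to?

734 CE

Total annual layers = 591 + 1096 + 1314 = 3001.
Between annual layer 1844 and the ice surface there are 3001 − 1844 = 1157 annual layers.
Removing the 5 false annual layers leaves 1157 − 5 = 1152 true annual layers beyond the dust horizon.
1886 − 1152 = 734 CE.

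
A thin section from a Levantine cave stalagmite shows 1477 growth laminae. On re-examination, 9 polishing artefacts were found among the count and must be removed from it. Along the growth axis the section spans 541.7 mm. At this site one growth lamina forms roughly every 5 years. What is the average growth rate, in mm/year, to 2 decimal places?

Adjusted count: 1477 − 9 = 1468 growth laminae.
1468 growth laminae at 5 years each span 1468 × 5 = 7340 years.
Mean rate = 541.7 mm / 7340 years ≈ 0.07 mm/year.

0.07 mm/year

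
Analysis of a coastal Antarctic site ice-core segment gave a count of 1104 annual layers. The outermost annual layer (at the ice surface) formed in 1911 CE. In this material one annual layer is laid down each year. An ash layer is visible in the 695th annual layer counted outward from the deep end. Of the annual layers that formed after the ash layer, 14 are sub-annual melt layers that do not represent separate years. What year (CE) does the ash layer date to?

The ash layer sits at annual layer 695 from the deep end, so 1104 − 695 = 409 annual layers formed after it.
409 − 14 false = 395 true annual layers after the ash layer.
Counting back 395 years from 1911 CE places the ash layer in 1911 − 395 = 1516 CE.

1516 CE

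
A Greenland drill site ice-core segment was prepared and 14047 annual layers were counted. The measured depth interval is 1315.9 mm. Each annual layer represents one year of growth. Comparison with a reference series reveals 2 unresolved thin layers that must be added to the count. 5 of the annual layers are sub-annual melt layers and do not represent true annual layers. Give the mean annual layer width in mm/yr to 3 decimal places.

After corrections the count is 14047 − 5 + 2 = 14044 annual layers.
Mean rate = 1315.9 mm / 14044 years ≈ 0.094 mm/yr.

0.094 mm/yr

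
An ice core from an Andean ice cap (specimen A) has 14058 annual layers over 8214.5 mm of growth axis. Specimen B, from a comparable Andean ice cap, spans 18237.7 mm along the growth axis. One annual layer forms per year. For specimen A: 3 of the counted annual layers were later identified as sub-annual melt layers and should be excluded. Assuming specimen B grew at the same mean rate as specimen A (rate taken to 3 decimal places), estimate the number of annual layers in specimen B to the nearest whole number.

31229 annual layers

Specimen A: correcting the raw count gives 14058 − 3 = 14055 true annual layers.
A: Extension rate ≈ 8214.5 / 14055 = 0.584 mm/yr.
For B, 18237.7 / 0.584 = 31228.94 years ≈ 31229 annual layers.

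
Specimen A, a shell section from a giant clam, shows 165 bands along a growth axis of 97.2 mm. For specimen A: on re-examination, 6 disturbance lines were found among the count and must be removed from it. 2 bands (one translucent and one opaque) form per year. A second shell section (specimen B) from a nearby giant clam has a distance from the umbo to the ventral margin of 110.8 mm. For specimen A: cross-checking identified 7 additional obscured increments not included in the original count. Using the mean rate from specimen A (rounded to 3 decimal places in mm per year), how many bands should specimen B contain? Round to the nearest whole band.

Specimen A: correcting the raw count gives 165 − 6 + 7 = 166 true bands.
Specimen A: dividing by 2 bands per year: 166 / 2 = 83 years.
A: Extension rate ≈ 97.2 / 83 = 1.171 mm/yr.
Specimen B: 110.8 mm / 1.171 mm per year = 94.62 years; at 2 bands per year that is 94.62 × 2 ≈ 189 bands.

189 bands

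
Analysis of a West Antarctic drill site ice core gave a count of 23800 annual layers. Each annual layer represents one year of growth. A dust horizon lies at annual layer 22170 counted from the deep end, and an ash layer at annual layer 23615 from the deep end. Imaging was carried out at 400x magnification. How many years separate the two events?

The two markers are separated by 23615 − 22170 = 1445 annual layers.
One annual layer per year makes the interval 1445 years.

1445 yr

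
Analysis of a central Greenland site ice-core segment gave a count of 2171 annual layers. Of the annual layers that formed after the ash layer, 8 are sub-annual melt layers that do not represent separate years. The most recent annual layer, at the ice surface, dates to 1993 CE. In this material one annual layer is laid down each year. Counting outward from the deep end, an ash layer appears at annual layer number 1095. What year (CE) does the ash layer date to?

2171 − 1095 = 1076 annual layers lie beyond the ash layer toward the ice surface.
Removing the 8 false annual layers leaves 1076 − 8 = 1068 true annual layers beyond the ash layer.
The annual layer at the ice surface is 1993 CE, so the ash layer dates to 1993 − 1068 = 925 CE.

925 CE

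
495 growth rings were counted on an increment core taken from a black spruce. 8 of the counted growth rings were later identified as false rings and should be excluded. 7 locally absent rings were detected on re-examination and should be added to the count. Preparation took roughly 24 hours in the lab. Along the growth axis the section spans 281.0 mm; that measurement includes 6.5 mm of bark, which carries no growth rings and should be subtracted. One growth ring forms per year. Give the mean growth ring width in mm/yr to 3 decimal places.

Adjusted count: 495 − 8 + 7 = 494 growth rings.
Removing the 6.5 mm offcut leaves 281.0 − 6.5 = 274.5 mm.
Extension rate ≈ 274.5 / 494 = 0.556 mm/yr.

0.556 mm/yr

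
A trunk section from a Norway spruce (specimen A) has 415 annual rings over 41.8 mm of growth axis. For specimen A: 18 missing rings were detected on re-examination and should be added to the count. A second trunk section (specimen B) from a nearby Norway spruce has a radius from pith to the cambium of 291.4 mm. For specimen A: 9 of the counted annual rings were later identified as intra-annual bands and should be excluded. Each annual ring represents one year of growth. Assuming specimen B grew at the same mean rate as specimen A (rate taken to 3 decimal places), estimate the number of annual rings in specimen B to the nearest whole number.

Specimen A: true annual ring count = 415 − 9 + 18 = 424.
A: 41.8 mm over 424 years gives 41.8 / 424 ≈ 0.099 mm/yr.
Specimen B: 291.4 mm / 0.099 mm per year = 2943.43 years ≈ 2943 annual rings.

2943 annual rings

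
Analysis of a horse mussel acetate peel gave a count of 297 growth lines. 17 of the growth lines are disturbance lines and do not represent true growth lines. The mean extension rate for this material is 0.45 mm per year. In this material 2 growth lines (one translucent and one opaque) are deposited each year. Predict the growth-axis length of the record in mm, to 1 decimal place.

True growth line count = 297 − 17 = 280.
280 growth lines at 2 per year is 280 / 2 = 140 years.
Length ≈ 0.45 × 140 = 63.0 mm.

63.0 mm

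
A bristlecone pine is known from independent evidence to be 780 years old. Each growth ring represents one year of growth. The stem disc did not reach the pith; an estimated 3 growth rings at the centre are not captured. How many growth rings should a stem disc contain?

At one growth ring per year, 780 years correspond to 780 growth rings.
Subtracting the 3 growth rings not captured gives 780 − 3 = 777 growth rings in the record.

777 growth rings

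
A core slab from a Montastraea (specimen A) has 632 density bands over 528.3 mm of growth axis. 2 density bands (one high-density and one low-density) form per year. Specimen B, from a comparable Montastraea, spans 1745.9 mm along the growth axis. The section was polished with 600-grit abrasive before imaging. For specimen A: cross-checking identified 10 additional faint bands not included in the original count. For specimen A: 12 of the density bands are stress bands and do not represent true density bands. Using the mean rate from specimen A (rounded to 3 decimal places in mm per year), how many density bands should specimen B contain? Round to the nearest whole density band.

Specimen A: true density band count = 632 − 12 + 10 = 630.
Specimen A: 630 density bands at 2 per year is 630 / 2 = 315 years.
A: Mean rate = 528.3 mm / 315 years ≈ 1.677 mm/yr.
For B, 1745.9 / 1.677 = 1041.09 years; at 2 density bands per year that is 1041.09 × 2 ≈ 2082 density bands.

2082 density bands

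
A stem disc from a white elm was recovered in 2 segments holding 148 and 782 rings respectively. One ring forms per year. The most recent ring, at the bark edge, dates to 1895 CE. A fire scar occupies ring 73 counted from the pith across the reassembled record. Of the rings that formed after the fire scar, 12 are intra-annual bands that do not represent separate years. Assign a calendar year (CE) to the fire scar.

1050 CE

Total rings = 148 + 782 = 930.
930 − 73 = 857 rings lie beyond the fire scar toward the bark edge.
Excluding 12 false rings: 857 − 12 = 845.
1895 − 845 = 1050 CE.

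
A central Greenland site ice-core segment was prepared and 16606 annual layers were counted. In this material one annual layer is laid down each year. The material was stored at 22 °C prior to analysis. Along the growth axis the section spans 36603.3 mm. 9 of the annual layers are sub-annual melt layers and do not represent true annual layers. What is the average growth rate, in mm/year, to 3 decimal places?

After corrections the count is 16606 − 9 = 16597 annual layers.
Mean rate = 36603.3 mm / 16597 years ≈ 2.205 mm/year.

2.205 mm/year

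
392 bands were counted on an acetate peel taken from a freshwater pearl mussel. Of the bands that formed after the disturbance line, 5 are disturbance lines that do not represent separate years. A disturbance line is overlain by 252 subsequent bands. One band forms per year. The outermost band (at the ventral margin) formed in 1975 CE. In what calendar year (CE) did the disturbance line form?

252 bands post-date the disturbance line.
Removing the 5 false bands leaves 252 − 5 = 247 true bands beyond the disturbance line.
Counting back 247 years from 1975 CE places the disturbance line in 1975 − 247 = 1728 CE.

1728 CE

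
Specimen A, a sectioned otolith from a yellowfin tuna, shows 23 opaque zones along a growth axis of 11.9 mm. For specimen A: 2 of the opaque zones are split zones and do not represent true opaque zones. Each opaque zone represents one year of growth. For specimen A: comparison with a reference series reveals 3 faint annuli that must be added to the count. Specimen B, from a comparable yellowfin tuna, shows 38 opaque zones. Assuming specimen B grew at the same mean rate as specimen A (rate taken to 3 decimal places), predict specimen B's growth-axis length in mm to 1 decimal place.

Specimen A: adjusted count: 23 − 2 + 3 = 24 opaque zones.
A: 11.9 mm over 24 years gives 11.9 / 24 ≈ 0.496 mm per year.
B's length ≈ 0.496 × 38 = 18.8 mm.

18.8 mm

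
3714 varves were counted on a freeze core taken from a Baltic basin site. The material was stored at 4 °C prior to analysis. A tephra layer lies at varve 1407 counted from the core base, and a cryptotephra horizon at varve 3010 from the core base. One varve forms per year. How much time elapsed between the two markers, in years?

3010 − 1407 = 1603 varves lie between the two events.
One varve per year makes the interval 1603 years.

1603 yr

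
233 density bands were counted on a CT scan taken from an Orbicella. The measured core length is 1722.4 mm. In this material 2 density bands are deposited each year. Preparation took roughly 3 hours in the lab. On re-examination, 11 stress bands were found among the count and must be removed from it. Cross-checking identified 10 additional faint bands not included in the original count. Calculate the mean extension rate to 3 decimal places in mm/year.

After corrections the count is 233 − 11 + 10 = 232 density bands.
With 2 density bands per year, 232 / 2 = 116 years.
1722.4 mm over 116 years gives 1722.4 / 116 ≈ 14.848 mm/year.

14.848 mm/year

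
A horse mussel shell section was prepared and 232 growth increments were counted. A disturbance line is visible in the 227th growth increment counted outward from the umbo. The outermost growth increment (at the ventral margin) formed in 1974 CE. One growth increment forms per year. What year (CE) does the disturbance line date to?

The disturbance line sits at growth increment 227 from the umbo, so 232 − 227 = 5 growth increments formed after it.
Counting back 5 years from 1974 CE places the disturbance line in 1974 − 5 = 1969 CE.

1969 CE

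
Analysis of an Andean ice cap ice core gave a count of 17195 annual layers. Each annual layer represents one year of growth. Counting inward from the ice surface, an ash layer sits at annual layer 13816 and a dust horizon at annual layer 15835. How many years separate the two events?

The two markers are separated by 15835 − 13816 = 2019 annual layers.
That is 2019 years at one annual layer per year.

2019 yr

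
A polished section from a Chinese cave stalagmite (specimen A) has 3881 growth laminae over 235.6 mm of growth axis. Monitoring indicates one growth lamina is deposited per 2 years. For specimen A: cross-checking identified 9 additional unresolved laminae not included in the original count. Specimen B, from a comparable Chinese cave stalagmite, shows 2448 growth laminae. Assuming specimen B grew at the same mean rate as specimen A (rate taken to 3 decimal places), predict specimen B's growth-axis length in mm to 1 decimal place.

Specimen A: correcting the raw count gives 3881 + 9 = 3890 true growth laminae.
Specimen A: 3890 growth laminae at 2 years each span 3890 × 2 = 7780 years.
A: Extension rate ≈ 235.6 / 7780 = 0.030 mm per year.
Specimen B: multiplying by 2 years per growth lamina: 2448 × 2 = 4896 years. B's length ≈ 0.030 × 4896 = 146.9 mm.

146.9 mm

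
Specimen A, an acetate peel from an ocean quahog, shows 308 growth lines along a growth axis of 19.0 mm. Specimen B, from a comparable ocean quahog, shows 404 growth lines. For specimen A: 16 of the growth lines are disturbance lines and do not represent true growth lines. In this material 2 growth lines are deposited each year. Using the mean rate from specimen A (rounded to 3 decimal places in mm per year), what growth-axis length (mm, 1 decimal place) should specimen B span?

Specimen A: true growth line count = 308 − 16 = 292.
Specimen A: with 2 growth lines per year, 292 / 2 = 146 years.
A: Extension rate ≈ 19.0 / 146 = 0.130 mm/yr.
Specimen B: with 2 growth lines per year, 404 / 2 = 202 years. Length of B = 0.130 × 202 = 26.3 mm.

26.3 mm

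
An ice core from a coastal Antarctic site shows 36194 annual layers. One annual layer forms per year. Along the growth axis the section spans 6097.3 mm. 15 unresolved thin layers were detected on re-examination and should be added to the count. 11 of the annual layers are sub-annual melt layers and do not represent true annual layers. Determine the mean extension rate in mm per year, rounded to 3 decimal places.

0.168 mm per year

True annual layer count = 36194 − 11 + 15 = 36198.
Mean rate = 6097.3 mm / 36198 years ≈ 0.168 mm per year.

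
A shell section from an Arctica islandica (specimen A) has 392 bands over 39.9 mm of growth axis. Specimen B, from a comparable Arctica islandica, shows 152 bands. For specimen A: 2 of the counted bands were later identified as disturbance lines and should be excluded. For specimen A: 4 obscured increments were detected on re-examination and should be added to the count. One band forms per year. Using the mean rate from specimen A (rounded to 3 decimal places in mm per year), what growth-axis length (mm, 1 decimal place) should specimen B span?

Specimen A: after corrections the count is 392 − 2 + 4 = 394 bands.
A: Extension rate ≈ 39.9 / 394 = 0.101 mm/year.
For B, 0.101 mm/year × 152 years = 15.4 mm.

15.4 mm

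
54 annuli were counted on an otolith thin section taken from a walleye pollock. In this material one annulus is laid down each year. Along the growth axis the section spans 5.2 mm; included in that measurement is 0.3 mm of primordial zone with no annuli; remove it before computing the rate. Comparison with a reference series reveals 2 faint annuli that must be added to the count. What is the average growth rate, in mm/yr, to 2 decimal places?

0.09 mm/yr

Correcting the raw count gives 54 + 2 = 56 true annuli.
Removing the 0.3 mm offcut leaves 5.2 − 0.3 = 4.9 mm.
Extension rate ≈ 4.9 / 56 = 0.09 mm/yr.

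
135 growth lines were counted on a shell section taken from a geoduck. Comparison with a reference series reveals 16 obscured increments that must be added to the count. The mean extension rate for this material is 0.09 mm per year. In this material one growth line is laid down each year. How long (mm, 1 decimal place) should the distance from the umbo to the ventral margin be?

13.6 mm

True growth line count = 135 + 16 = 151.
151 years at 0.09 mm/year gives 0.09 × 151 = 13.6 mm.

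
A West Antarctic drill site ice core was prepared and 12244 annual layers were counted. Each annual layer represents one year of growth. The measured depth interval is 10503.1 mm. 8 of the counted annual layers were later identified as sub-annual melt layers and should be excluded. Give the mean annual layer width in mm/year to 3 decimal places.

0.858 mm/year

Adjusted count: 12244 − 8 = 12236 annual layers.
10503.1 mm over 12236 years gives 10503.1 / 12236 ≈ 0.858 mm/year.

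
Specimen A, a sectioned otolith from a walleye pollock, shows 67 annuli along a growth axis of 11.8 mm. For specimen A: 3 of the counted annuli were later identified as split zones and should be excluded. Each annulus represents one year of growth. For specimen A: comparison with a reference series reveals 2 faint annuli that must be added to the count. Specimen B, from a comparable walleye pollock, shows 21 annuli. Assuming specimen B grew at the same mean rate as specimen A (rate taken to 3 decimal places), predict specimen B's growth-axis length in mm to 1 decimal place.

3.8 mm

Specimen A: adjusted count: 67 − 3 + 2 = 66 annuli.
A: Extension rate ≈ 11.8 / 66 = 0.179 mm/year.
For B, 0.179 mm/year × 21 years = 3.8 mm.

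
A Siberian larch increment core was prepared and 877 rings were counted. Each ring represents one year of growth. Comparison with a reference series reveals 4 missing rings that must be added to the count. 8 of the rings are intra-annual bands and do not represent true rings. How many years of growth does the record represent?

Correcting the raw count gives 877 − 8 + 4 = 873 true rings.
With a one-to-one ring periodicity this is 873 years.

873 yr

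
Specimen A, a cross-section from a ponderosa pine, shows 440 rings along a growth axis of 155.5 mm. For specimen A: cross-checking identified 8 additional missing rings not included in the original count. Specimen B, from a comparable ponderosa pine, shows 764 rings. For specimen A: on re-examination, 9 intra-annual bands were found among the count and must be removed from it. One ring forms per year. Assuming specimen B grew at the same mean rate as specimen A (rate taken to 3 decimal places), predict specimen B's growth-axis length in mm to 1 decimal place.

270.5 mm

Specimen A: adjusted count: 440 − 9 + 8 = 439 rings.
A: Mean rate = 155.5 mm / 439 years ≈ 0.354 mm/yr.
For B, 0.354 mm/year × 764 years = 270.5 mm.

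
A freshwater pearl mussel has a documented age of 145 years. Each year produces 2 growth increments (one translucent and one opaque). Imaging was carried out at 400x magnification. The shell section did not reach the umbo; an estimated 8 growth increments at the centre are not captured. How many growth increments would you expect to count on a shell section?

With 2 growth increments per year, 145 years would produce 145 × 2 = 290 growth increments.
Less the 8 uncaptured growth increments: 290 − 8 = 282.

282 growth increments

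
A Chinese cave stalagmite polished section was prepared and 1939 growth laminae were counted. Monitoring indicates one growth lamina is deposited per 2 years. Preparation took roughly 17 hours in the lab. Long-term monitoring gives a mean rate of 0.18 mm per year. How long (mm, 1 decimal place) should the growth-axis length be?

698.0 mm

At 2 years per growth lamina, 1939 × 2 = 3878 years.
Length ≈ 0.18 × 3878 = 698.0 mm.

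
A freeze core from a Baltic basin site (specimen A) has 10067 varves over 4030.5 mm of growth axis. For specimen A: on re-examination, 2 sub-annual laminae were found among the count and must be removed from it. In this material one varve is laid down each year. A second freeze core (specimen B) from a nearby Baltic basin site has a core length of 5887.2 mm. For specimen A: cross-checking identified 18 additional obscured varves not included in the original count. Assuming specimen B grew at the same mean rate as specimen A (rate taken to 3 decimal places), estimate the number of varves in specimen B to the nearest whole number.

Specimen A: true varve count = 10067 − 2 + 18 = 10083.
A: 4030.5 mm over 10083 years gives 4030.5 / 10083 ≈ 0.400 mm per year.
Specimen B: 5887.2 mm / 0.400 mm per year = 14718.00 years ≈ 14718 varves.

14718 varves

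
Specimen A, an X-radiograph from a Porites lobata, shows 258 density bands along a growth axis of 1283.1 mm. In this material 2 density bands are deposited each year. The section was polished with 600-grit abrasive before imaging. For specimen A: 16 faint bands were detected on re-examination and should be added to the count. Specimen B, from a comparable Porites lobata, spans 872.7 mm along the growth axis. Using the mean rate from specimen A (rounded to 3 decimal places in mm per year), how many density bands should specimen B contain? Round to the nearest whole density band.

186 density bands

Specimen A: correcting the raw count gives 258 + 16 = 274 true density bands.
Specimen A: dividing by 2 density bands per year: 274 / 2 = 137 years.
A: 1283.1 mm over 137 years gives 1283.1 / 137 ≈ 9.366 mm/yr.
For B, 872.7 / 9.366 = 93.18 years; at 2 density bands per year that is 93.18 × 2 ≈ 186 density bands.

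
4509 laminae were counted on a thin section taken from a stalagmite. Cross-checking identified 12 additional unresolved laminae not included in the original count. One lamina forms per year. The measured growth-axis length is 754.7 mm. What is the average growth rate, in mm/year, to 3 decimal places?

True lamina count = 4509 + 12 = 4521.
Mean rate = 754.7 mm / 4521 years ≈ 0.167 mm/year.

0.167 mm/year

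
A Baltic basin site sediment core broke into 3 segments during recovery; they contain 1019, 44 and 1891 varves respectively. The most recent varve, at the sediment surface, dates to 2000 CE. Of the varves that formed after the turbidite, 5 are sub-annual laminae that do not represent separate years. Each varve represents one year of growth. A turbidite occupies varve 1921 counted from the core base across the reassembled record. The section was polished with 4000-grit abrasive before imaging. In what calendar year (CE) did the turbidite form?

972 CE

Total varves = 1019 + 44 + 1891 = 2954.
Between varve 1921 and the sediment surface there are 2954 − 1921 = 1033 varves.
Removing the 5 false varves leaves 1033 − 5 = 1028 true varves beyond the turbidite.
2000 − 1028 = 972 CE.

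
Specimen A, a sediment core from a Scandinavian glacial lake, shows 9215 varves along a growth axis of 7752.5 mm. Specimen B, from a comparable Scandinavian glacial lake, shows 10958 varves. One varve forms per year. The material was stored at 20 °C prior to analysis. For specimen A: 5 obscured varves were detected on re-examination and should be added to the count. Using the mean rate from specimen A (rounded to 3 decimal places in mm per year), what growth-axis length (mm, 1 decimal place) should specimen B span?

9215.7 mm

Specimen A: adjusted count: 9215 + 5 = 9220 varves.
A: Extension rate ≈ 7752.5 / 9220 = 0.841 mm/year.
B's length ≈ 0.841 × 10958 = 9215.7 mm.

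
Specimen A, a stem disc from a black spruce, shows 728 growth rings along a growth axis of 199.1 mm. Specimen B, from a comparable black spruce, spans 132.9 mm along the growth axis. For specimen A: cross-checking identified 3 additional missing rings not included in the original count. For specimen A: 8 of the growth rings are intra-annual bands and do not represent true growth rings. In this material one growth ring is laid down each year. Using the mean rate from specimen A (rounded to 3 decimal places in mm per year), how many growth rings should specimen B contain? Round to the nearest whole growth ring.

Specimen A: true growth ring count = 728 − 8 + 3 = 723.
A: Extension rate ≈ 199.1 / 723 = 0.275 mm per year.
B spans 132.9 / 0.275 = 483.27 years ≈ 483 growth rings.

483 growth rings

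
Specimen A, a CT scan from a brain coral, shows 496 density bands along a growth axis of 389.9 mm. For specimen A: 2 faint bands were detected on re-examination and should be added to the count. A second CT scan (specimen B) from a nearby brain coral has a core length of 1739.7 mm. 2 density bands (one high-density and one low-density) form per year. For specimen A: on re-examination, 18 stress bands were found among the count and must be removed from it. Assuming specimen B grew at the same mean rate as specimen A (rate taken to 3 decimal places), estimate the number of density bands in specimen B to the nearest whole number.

Specimen A: correcting the raw count gives 496 − 18 + 2 = 480 true density bands.
Specimen A: with 2 density bands per year, 480 / 2 = 240 years.
A: 389.9 mm over 240 years gives 389.9 / 240 ≈ 1.625 mm per year.
Specimen B: 1739.7 mm / 1.625 mm per year = 1070.58 years; at 2 density bands per year that is 1070.58 × 2 ≈ 2141 density bands.

2141 density bands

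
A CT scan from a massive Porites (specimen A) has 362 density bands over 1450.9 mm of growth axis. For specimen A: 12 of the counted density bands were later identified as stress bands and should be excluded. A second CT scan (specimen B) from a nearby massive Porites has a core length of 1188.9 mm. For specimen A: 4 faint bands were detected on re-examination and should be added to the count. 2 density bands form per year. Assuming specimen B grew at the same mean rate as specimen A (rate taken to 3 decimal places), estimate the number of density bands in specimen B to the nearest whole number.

290 density bands

Specimen A: after corrections the count is 362 − 12 + 4 = 354 density bands.
Specimen A: with 2 density bands per year, 354 / 2 = 177 years.
A: Extension rate ≈ 1450.9 / 177 = 8.197 mm/yr.
B spans 1188.9 / 8.197 = 145.04 years; at 2 density bands per year that is 145.04 × 2 ≈ 290 density bands.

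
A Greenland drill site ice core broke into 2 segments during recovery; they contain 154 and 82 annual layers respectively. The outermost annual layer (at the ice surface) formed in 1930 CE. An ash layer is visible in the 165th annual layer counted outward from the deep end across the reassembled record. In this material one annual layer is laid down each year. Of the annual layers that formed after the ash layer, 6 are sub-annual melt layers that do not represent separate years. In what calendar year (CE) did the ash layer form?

Total annual layers = 154 + 82 = 236.
The ash layer sits at annual layer 165 from the deep end, so 236 − 165 = 71 annual layers formed after it.
71 − 6 false = 65 true annual layers after the ash layer.
1930 − 65 = 1865 CE.

1865 CE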